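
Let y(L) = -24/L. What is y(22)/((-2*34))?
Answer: 3/187 ≈ 0.016043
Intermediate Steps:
y(22)/((-2*34)) = (-24/22)/((-2*34)) = -24*1/22/(-68) = -12/11*(-1/68) = 3/187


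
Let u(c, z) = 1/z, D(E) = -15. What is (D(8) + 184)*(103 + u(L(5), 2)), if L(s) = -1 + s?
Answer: 34983/2 ≈ 17492.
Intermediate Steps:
(D(8) + 184)*(103 + u(L(5), 2)) = (-15 + 184)*(103 + 1/2) = 169*(103 + 1/2) = 169*(207/2) = 34983/2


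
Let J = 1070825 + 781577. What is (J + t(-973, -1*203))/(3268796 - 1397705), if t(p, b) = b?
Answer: 1852199/1871091 ≈ 0.98990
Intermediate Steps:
J = 1852402
(J + t(-973, -1*203))/(3268796 - 1397705) = (1852402 - 1*203)/(3268796 - 1397705) = (1852402 - 203)/1871091 = 1852199*(1/1871091) = 1852199/1871091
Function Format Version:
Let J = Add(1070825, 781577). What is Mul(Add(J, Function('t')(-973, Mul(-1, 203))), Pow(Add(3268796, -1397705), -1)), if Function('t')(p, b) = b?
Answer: Rational(1852199, 1871091) ≈ 0.98990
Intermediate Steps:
J = 1852402
Mul(Add(J, Function('t')(-973, Mul(-1, 203))), Pow(Add(3268796, -1397705), -1)) = Mul(Add(1852402, Mul(-1, 203)), Pow(Add(3268796, -1397705), -1)) = Mul(Add(1852402, -203), Pow(1871091, -1)) = Mul(1852199, Rational(1, 1871091)) = Rational(1852199, 1871091)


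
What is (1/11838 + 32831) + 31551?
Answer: 762154117/11838 ≈ 64382.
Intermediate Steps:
(1/11838 + 32831) + 31551 = 388653379/11838 + 31551 = 762154117/11838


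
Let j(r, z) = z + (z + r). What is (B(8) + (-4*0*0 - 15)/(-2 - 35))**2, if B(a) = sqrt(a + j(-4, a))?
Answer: 27605/1369 + 60*sqrt(5)/37 ≈ 23.790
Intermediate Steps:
j(r, z) = r + 2*z (j(r, z) = z + (r + z) = r + 2*z)
B(a) = sqrt(-4 + 3*a) (B(a) = sqrt(a + (-4 + 2*a)) = sqrt(-4 + 3*a))
(B(8) + (-4*0*0 - 15)/(-2 - 35))**2 = (sqrt(-4 + 3*8) + (-4*0*0 - 15)/(-2 - 35))**2 = (sqrt(-4 + 24) + (0*0 - 15)/(-37))**2 = (sqrt(20) + (0 - 15)*(-1/37))**2 = (2*sqrt(5) - 15*(-1/37))**2 = (2*sqrt(5) + 15/37)**2 = (15/37 + 2*sqrt(5))**2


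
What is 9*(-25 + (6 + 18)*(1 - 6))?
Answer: -1305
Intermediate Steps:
9*(-25 + (6 + 18)*(1 - 6)) = 9*(-25 + 24*(-5)) = 9*(-25 - 120) = 9*(-145) = -1305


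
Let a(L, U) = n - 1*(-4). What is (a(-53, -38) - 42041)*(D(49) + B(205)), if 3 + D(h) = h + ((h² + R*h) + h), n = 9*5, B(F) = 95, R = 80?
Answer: -273409912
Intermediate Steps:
n = 45
a(L, U) = 49 (a(L, U) = 45 - 1*(-4) = 45 + 4 = 49)
D(h) = -3 + h² + 82*h (D(h) = -3 + (h + ((h² + 80*h) + h)) = -3 + (h + (h² + 81*h)) = -3 + (h² + 82*h) = -3 + h² + 82*h)
(a(-53, -38) - 42041)*(D(49) + B(205)) = (49 - 42041)*((-3 + 49² + 82*49) + 95) = -41992*((-3 + 2401 + 4018) + 95) = -41992*(6416 + 95) = -41992*6511 = -273409912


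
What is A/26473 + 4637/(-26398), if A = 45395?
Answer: 1075581909/698834254 ≈ 1.5391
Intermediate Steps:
A/26473 + 4637/(-26398) = 45395/26473 + 4637/(-26398) = 45395*(1/26473) + 4637*(-1/26398) = 45395/26473 - 4637/26398 = 1075581909/698834254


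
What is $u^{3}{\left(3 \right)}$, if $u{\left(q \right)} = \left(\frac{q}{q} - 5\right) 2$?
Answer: $-512$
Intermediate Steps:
$u{\left(q \right)} = -8$ ($u{\left(q \right)} = \left(1 - 5\right) 2 = \left(-4\right) 2 = -8$)
$u^{3}{\left(3 \right)} = \left(-8\right)^{3} = -512$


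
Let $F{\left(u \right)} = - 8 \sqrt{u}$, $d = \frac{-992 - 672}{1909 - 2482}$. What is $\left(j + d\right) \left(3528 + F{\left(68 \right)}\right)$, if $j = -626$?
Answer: $- \frac{419871984}{191} + \frac{5712544 \sqrt{17}}{573} \approx -2.1572 \cdot 10^{6}$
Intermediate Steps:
$d = \frac{1664}{573}$ ($d = - \frac{1664}{-573} = \left(-1664\right) \left(- \frac{1}{573}\right) = \frac{1664}{573} \approx 2.904$)
$\left(j + d\right) \left(3528 + F{\left(68 \right)}\right) = \left(-626 + \frac{1664}{573}\right) \left(3528 - 8 \sqrt{68}\right) = - \frac{357034 \left(3528 - 8 \cdot 2 \sqrt{17}\right)}{573} = - \frac{357034 \left(3528 - 16 \sqrt{17}\right)}{573} = - \frac{419871984}{191} + \frac{5712544 \sqrt{17}}{573}$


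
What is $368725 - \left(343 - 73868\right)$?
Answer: $442250$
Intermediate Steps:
$368725 - \left(343 - 73868\right) = 368725 - -73525 = 368725 + 73525 = 442250$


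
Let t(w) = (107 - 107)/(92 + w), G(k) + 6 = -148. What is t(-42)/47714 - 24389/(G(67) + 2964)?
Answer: -24389/2810 ≈ -8.6794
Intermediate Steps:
G(k) = -154 (G(k) = -6 - 148 = -154)
t(w) = 0 (t(w) = 0/(92 + w) = 0)
t(-42)/47714 - 24389/(G(67) + 2964) = 0/47714 - 24389/(-154 + 2964) = 0*(1/47714) - 24389/2810 = 0 - 24389*1/2810 = 0 - 24389/2810 = -24389/2810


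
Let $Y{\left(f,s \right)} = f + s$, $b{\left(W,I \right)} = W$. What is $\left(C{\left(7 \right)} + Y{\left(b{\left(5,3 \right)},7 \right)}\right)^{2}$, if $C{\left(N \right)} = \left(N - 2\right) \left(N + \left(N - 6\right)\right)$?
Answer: $2704$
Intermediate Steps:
$C{\left(N \right)} = \left(-6 + 2 N\right) \left(-2 + N\right)$ ($C{\left(N \right)} = \left(-2 + N\right) \left(N + \left(-6 + N\right)\right) = \left(-2 + N\right) \left(-6 + 2 N\right) = \left(-6 + 2 N\right) \left(-2 + N\right)$)
$\left(C{\left(7 \right)} + Y{\left(b{\left(5,3 \right)},7 \right)}\right)^{2} = \left(\left(12 - 70 + 2 \cdot 7^{2}\right) + \left(5 + 7\right)\right)^{2} = \left(\left(12 - 70 + 2 \cdot 49\right) + 12\right)^{2} = \left(\left(12 - 70 + 98\right) + 12\right)^{2} = \left(40 + 12\right)^{2} = 52^{2} = 2704$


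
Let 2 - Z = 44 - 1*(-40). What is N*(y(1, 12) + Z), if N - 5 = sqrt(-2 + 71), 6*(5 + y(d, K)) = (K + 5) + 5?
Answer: -1250/3 - 250*sqrt(69)/3 ≈ -1108.9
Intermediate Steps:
Z = -82 (Z = 2 - (44 - 1*(-40)) = 2 - (44 + 40) = 2 - 1*84 = 2 - 84 = -82)
y(d, K) = -10/3 + K/6 (y(d, K) = -5 + ((K + 5) + 5)/6 = -5 + ((5 + K) + 5)/6 = -5 + (10 + K)/6 = -5 + (5/3 + K/6) = -10/3 + K/6)
N = 5 + sqrt(69) (N = 5 + sqrt(-2 + 71) = 5 + sqrt(69) ≈ 13.307)
N*(y(1, 12) + Z) = (5 + sqrt(69))*((-10/3 + (1/6)*12) - 82) = (5 + sqrt(69))*((-10/3 + 2) - 82) = (5 + sqrt(69))*(-4/3 - 82) = (5 + sqrt(69))*(-250/3) = -1250/3 - 250*sqrt(69)/3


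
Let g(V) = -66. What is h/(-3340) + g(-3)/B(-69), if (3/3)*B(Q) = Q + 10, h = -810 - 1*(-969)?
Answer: 211059/197060 ≈ 1.0710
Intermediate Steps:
h = 159 (h = -810 + 969 = 159)
B(Q) = 10 + Q (B(Q) = Q + 10 = 10 + Q)
h/(-3340) + g(-3)/B(-69) = 159/(-3340) - 66/(10 - 69) = 159*(-1/3340) - 66/(-59) = -159/3340 - 66*(-1/59) = -159/3340 + 66/59 = 211059/197060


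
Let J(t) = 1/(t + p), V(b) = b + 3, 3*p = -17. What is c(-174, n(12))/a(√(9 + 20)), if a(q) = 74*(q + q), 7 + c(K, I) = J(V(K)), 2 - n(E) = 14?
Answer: -3713*√29/2274760 ≈ -0.0087900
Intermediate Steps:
p = -17/3 (p = (⅓)*(-17) = -17/3 ≈ -5.6667)
V(b) = 3 + b
n(E) = -12 (n(E) = 2 - 1*14 = 2 - 14 = -12)
J(t) = 1/(-17/3 + t) (J(t) = 1/(t - 17/3) = 1/(-17/3 + t))
c(K, I) = -7 + 3/(-8 + 3*K) (c(K, I) = -7 + 3/(-17 + 3*(3 + K)) = -7 + 3/(-17 + (9 + 3*K)) = -7 + 3/(-8 + 3*K))
a(q) = 148*q (a(q) = 74*(2*q) = 148*q)
c(-174, n(12))/a(√(9 + 20)) = ((59 - 21*(-174))/(-8 + 3*(-174)))/((148*√(9 + 20))) = ((59 + 3654)/(-8 - 522))/((148*√29)) = (3713/(-530))*(√29/4292) = (-1/530*3713)*(√29/4292) = -3713*√29/2274760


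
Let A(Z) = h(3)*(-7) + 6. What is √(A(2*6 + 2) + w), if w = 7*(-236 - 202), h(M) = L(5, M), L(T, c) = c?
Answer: I*√3081 ≈ 55.507*I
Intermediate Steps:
h(M) = M
w = -3066 (w = 7*(-438) = -3066)
A(Z) = -15 (A(Z) = 3*(-7) + 6 = -21 + 6 = -15)
√(A(2*6 + 2) + w) = √(-15 - 3066) = √(-3081) = I*√3081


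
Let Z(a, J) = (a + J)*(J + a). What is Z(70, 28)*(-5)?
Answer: -48020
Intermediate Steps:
Z(a, J) = (J + a)**2 (Z(a, J) = (J + a)*(J + a) = (J + a)**2)
Z(70, 28)*(-5) = (28 + 70)**2*(-5) = 98**2*(-5) = 9604*(-5) = -48020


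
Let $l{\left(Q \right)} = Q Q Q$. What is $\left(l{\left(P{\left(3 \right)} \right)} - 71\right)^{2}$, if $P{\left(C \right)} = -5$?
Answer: $38416$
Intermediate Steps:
$l{\left(Q \right)} = Q^{3}$ ($l{\left(Q \right)} = Q Q^{2} = Q^{3}$)
$\left(l{\left(P{\left(3 \right)} \right)} - 71\right)^{2} = \left(\left(-5\right)^{3} - 71\right)^{2} = \left(-125 - 71\right)^{2} = \left(-196\right)^{2} = 38416$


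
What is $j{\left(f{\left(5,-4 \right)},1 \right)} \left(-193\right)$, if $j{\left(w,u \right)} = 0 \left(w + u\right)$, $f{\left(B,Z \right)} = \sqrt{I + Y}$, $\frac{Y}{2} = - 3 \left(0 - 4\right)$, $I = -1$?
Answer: $0$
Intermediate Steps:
$Y = 24$ ($Y = 2 \left(- 3 \left(0 - 4\right)\right) = 2 \left(\left(-3\right) \left(-4\right)\right) = 2 \cdot 12 = 24$)
$f{\left(B,Z \right)} = \sqrt{23}$ ($f{\left(B,Z \right)} = \sqrt{-1 + 24} = \sqrt{23}$)
$j{\left(w,u \right)} = 0$ ($j{\left(w,u \right)} = 0 \left(u + w\right) = 0$)
$j{\left(f{\left(5,-4 \right)},1 \right)} \left(-193\right) = 0 \left(-193\right) = 0$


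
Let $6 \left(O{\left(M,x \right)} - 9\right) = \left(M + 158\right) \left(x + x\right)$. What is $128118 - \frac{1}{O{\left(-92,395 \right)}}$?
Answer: $\frac{1114498481}{8699} \approx 1.2812 \cdot 10^{5}$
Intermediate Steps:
$O{\left(M,x \right)} = 9 + \frac{x \left(158 + M\right)}{3}$ ($O{\left(M,x \right)} = 9 + \frac{\left(M + 158\right) \left(x + x\right)}{6} = 9 + \frac{\left(158 + M\right) 2 x}{6} = 9 + \frac{2 x \left(158 + M\right)}{6} = 9 + \frac{x \left(158 + M\right)}{3}$)
$128118 - \frac{1}{O{\left(-92,395 \right)}} = 128118 - \frac{1}{9 + \frac{158}{3} \cdot 395 + \frac{1}{3} \left(-92\right) 395} = 128118 - \frac{1}{9 + \frac{62410}{3} - \frac{36340}{3}} = 128118 - \frac{1}{8699} = \frac{1114498481}{8699}$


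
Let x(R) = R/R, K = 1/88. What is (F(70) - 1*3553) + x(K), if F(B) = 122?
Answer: -3430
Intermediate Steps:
K = 1/88 ≈ 0.011364
x(R) = 1
(F(70) - 1*3553) + x(K) = (122 - 1*3553) + 1 = (122 - 3553) + 1 = -3431 + 1 = -3430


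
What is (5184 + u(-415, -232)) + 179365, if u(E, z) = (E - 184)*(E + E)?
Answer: 681719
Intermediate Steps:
u(E, z) = 2*E*(-184 + E) (u(E, z) = (-184 + E)*(2*E) = 2*E*(-184 + E))
(5184 + u(-415, -232)) + 179365 = (5184 + 2*(-415)*(-184 - 415)) + 179365 = (5184 + 2*(-415)*(-599)) + 179365 = (5184 + 497170) + 179365 = 502354 + 179365 = 681719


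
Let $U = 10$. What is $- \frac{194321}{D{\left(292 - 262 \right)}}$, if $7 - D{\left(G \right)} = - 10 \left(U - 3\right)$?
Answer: $- \frac{194321}{77} \approx -2523.6$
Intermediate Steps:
$D{\left(G \right)} = 77$ ($D{\left(G \right)} = 7 - - 10 \left(10 - 3\right) = 7 - \left(-10\right) 7 = 7 - -70 = 7 + 70 = 77$)
$- \frac{194321}{D{\left(292 - 262 \right)}} = - \frac{194321}{77}$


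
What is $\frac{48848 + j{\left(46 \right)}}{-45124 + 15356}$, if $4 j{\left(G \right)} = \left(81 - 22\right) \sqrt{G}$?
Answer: $- \frac{6106}{3721} - \frac{59 \sqrt{46}}{119072} \approx -1.6443$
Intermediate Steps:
$j{\left(G \right)} = \frac{59 \sqrt{G}}{4}$ ($j{\left(G \right)} = \frac{\left(81 - 22\right) \sqrt{G}}{4} = \frac{59 \sqrt{G}}{4}$)
$\frac{48848 + j{\left(46 \right)}}{-45124 + 15356} = \frac{48848 + \frac{59 \sqrt{46}}{4}}{-45124 + 15356} = \frac{48848 + \frac{59 \sqrt{46}}{4}}{-29768} = \left(48848 + \frac{59 \sqrt{46}}{4}\right) \left(- \frac{1}{29768}\right) = - \frac{6106}{3721} - \frac{59 \sqrt{46}}{119072}$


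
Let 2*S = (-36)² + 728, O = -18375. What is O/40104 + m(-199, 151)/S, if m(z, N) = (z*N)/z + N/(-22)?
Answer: -5873567/18601572 ≈ -0.31576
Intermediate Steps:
m(z, N) = 21*N/22 (m(z, N) = (N*z)/z + N*(-1/22) = N - N/22 = 21*N/22)
S = 1012 (S = ((-36)² + 728)/2 = (1296 + 728)/2 = (½)*2024 = 1012)
O/40104 + m(-199, 151)/S = -18375/40104 + ((21/22)*151)/1012 = -18375*1/40104 + (3171/22)*(1/1012) = -6125/13368 + 3171/22264 = -5873567/18601572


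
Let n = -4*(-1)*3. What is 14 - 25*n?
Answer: -286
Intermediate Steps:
n = 12 (n = 4*3 = 12)
14 - 25*n = 14 - 25*12 = 14 - 300 = -286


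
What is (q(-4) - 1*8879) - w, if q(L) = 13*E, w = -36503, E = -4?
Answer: 27572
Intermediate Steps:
q(L) = -52 (q(L) = 13*(-4) = -52)
(q(-4) - 1*8879) - w = (-52 - 1*8879) - 1*(-36503) = (-52 - 8879) + 36503 = -8931 + 36503 = 27572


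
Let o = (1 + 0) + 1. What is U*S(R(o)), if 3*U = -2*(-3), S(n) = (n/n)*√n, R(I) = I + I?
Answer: 4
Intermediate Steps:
o = 2 (o = 1 + 1 = 2)
R(I) = 2*I
S(n) = √n (S(n) = 1*√n = √n)
U = 2 (U = (-2*(-3))/3 = (⅓)*6 = 2)
U*S(R(o)) = 2*√(2*2) = 2*√4 = 2*2 = 4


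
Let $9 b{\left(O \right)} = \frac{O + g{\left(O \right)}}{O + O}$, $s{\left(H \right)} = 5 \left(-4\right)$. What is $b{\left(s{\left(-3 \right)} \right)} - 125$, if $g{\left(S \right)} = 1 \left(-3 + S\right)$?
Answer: $- \frac{44957}{360} \approx -124.88$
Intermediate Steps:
$s{\left(H \right)} = -20$
$g{\left(S \right)} = -3 + S$
$b{\left(O \right)} = \frac{-3 + 2 O}{18 O}$ ($b{\left(O \right)} = \frac{\left(O + \left(-3 + O\right)\right) \frac{1}{O + O}}{9} = \frac{\left(-3 + 2 O\right) \frac{1}{2 O}}{9} = \frac{\frac{1}{2} \frac{1}{O} \left(-3 + 2 O\right)}{9} = \frac{-3 + 2 O}{18 O}$)
$b{\left(s{\left(-3 \right)} \right)} - 125 = \frac{-3 + 2 \left(-20\right)}{18 \left(-20\right)} - 125 = \frac{1}{18} \left(- \frac{1}{20}\right) \left(-3 - 40\right) - 125 = \frac{1}{18} \left(- \frac{1}{20}\right) \left(-43\right) - 125 = \frac{43}{360} - 125 = - \frac{44957}{360}$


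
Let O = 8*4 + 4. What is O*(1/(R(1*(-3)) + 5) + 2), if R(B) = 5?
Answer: 378/5 ≈ 75.600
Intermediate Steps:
O = 36 (O = 32 + 4 = 36)
O*(1/(R(1*(-3)) + 5) + 2) = 36*(1/(5 + 5) + 2) = 36*(1/10 + 2) = 36*(21/10) = 378/5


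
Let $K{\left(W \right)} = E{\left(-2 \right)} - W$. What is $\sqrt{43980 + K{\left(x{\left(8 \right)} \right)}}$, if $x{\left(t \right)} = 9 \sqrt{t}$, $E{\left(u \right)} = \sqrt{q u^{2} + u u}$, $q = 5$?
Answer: $\sqrt{43980 - 18 \sqrt{2} + 2 \sqrt{6}} \approx 209.67$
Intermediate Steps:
$E{\left(u \right)} = \sqrt{6} \sqrt{u^{2}}$ ($E{\left(u \right)} = \sqrt{5 u^{2} + u u} = \sqrt{5 u^{2} + u^{2}} = \sqrt{6 u^{2}} = \sqrt{6} \sqrt{u^{2}}$)
$K{\left(W \right)} = - W + 2 \sqrt{6}$ ($K{\left(W \right)} = \sqrt{6} \sqrt{\left(-2\right)^{2}} - W = \sqrt{6} \sqrt{4} - W = \sqrt{6} \cdot 2 - W = 2 \sqrt{6} - W = - W + 2 \sqrt{6}$)
$\sqrt{43980 + K{\left(x{\left(8 \right)} \right)}} = \sqrt{43980 + \left(- 9 \sqrt{8} + 2 \sqrt{6}\right)} = \sqrt{43980 + \left(- 9 \cdot 2 \sqrt{2} + 2 \sqrt{6}\right)} = \sqrt{43980 + \left(- 18 \sqrt{2} + 2 \sqrt{6}\right)} = \sqrt{43980 - \left(- 2 \sqrt{6} + 18 \sqrt{2}\right)} = \sqrt{43980 - 18 \sqrt{2} + 2 \sqrt{6}}$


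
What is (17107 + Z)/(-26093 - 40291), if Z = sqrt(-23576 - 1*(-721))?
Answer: -17107/66384 - I*sqrt(22855)/66384 ≈ -0.2577 - 0.0022773*I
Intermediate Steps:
Z = I*sqrt(22855) (Z = sqrt(-23576 + 721) = sqrt(-22855) = I*sqrt(22855) ≈ 151.18*I)
(17107 + Z)/(-26093 - 40291) = (17107 + I*sqrt(22855))/(-26093 - 40291) = (17107 + I*sqrt(22855))/(-66384) = (17107 + I*sqrt(22855))*(-1/66384) = -17107/66384 - I*sqrt(22855)/66384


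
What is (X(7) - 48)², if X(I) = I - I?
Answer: 2304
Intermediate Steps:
X(I) = 0
(X(7) - 48)² = (0 - 48)² = (-48)² = 2304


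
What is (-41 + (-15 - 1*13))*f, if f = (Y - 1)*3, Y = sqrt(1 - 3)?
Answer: 207 - 207*I*sqrt(2) ≈ 207.0 - 292.74*I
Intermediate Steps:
Y = I*sqrt(2) (Y = sqrt(-2) = I*sqrt(2) ≈ 1.4142*I)
f = -3 + 3*I*sqrt(2) (f = (I*sqrt(2) - 1)*3 = (-1 + I*sqrt(2))*3 = -3 + 3*I*sqrt(2) ≈ -3.0 + 4.2426*I)
(-41 + (-15 - 1*13))*f = (-41 + (-15 - 1*13))*(-3 + 3*I*sqrt(2)) = (-41 + (-15 - 13))*(-3 + 3*I*sqrt(2)) = (-41 - 28)*(-3 + 3*I*sqrt(2)) = -69*(-3 + 3*I*sqrt(2)) = 207 - 207*I*sqrt(2)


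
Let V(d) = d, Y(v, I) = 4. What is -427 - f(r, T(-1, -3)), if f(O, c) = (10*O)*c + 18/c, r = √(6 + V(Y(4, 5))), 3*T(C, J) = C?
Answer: -373 + 10*√10/3 ≈ -362.46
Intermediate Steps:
T(C, J) = C/3
r = √10 (r = √(6 + 4) = √10 ≈ 3.1623)
f(O, c) = 18/c + 10*O*c (f(O, c) = 10*O*c + 18/c = 18/c + 10*O*c)
-427 - f(r, T(-1, -3)) = -427 - (18/(((⅓)*(-1))) + 10*√10*((⅓)*(-1))) = -427 - (18/(-⅓) + 10*√10*(-⅓)) = -427 - (18*(-3) - 10*√10/3) = -427 - (-54 - 10*√10/3) = -427 + (54 + 10*√10/3) = -373 + 10*√10/3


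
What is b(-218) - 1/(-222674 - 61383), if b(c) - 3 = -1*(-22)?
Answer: 7101426/284057 ≈ 25.000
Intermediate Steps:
b(c) = 25 (b(c) = 3 - 1*(-22) = 3 + 22 = 25)
b(-218) - 1/(-222674 - 61383) = 25 - 1/(-222674 - 61383) = 25 - 1/(-284057) = 25 - 1*(-1/284057) = 25 + 1/284057 = 7101426/284057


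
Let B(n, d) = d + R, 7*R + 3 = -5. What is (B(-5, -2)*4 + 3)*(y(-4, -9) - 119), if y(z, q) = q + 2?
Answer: 1206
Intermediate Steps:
R = -8/7 (R = -3/7 + (⅐)*(-5) = -3/7 - 5/7 = -8/7 ≈ -1.1429)
B(n, d) = -8/7 + d (B(n, d) = d - 8/7 = -8/7 + d)
y(z, q) = 2 + q
(B(-5, -2)*4 + 3)*(y(-4, -9) - 119) = ((-8/7 - 2)*4 + 3)*((2 - 9) - 119) = (-22/7*4 + 3)*(-7 - 119) = (-88/7 + 3)*(-126) = -67/7*(-126) = 1206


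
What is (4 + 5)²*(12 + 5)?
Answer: 1377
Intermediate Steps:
(4 + 5)²*(12 + 5) = 9²*17 = 81*17 = 1377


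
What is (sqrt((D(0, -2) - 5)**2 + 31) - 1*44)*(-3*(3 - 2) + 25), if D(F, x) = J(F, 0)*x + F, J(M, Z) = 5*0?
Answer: -968 + 44*sqrt(14) ≈ -803.37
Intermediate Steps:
J(M, Z) = 0
D(F, x) = F (D(F, x) = 0*x + F = 0 + F = F)
(sqrt((D(0, -2) - 5)**2 + 31) - 1*44)*(-3*(3 - 2) + 25) = (sqrt((0 - 5)**2 + 31) - 1*44)*(-3*(3 - 2) + 25) = (sqrt((-5)**2 + 31) - 44)*(-3*1 + 25) = (sqrt(25 + 31) - 44)*(-3 + 25) = (sqrt(56) - 44)*22 = (2*sqrt(14) - 44)*22 = (-44 + 2*sqrt(14))*22 = -968 + 44*sqrt(14)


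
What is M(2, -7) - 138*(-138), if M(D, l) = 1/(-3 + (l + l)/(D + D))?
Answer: 247570/13 ≈ 19044.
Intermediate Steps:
M(D, l) = 1/(-3 + l/D) (M(D, l) = 1/(-3 + (2*l)/((2*D))) = 1/(-3 + (2*l)*(1/(2*D))) = 1/(-3 + l/D))
M(2, -7) - 138*(-138) = 2/(-7 - 3*2) - 138*(-138) = 2/(-7 - 6) + 19044 = 2/(-13) + 19044 = 2*(-1/13) + 19044 = -2/13 + 19044 = 247570/13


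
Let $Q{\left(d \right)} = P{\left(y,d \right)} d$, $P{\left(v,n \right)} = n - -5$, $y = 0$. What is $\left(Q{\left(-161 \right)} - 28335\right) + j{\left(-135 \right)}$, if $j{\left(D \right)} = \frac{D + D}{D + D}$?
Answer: $-3218$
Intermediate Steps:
$P{\left(v,n \right)} = 5 + n$ ($P{\left(v,n \right)} = n + 5 = 5 + n$)
$Q{\left(d \right)} = d \left(5 + d\right)$ ($Q{\left(d \right)} = \left(5 + d\right) d = d \left(5 + d\right)$)
$j{\left(D \right)} = 1$ ($j{\left(D \right)} = \frac{2 D}{2 D} = 2 D \frac{1}{2 D} = 1$)
$\left(Q{\left(-161 \right)} - 28335\right) + j{\left(-135 \right)} = \left(- 161 \left(5 - 161\right) - 28335\right) + 1 = \left(\left(-161\right) \left(-156\right) - 28335\right) + 1 = \left(25116 - 28335\right) + 1 = -3219 + 1 = -3218$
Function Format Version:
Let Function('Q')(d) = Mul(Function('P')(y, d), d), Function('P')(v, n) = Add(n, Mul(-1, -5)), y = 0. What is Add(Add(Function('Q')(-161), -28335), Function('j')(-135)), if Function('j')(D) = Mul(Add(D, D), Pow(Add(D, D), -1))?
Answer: -3218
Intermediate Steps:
Function('P')(v, n) = Add(5, n) (Function('P')(v, n) = Add(n, 5) = Add(5, n))
Function('Q')(d) = Mul(d, Add(5, d)) (Function('Q')(d) = Mul(Add(5, d), d) = Mul(d, Add(5, d)))
Function('j')(D) = 1 (Function('j')(D) = Mul(Mul(2, D), Pow(Mul(2, D), -1)) = Mul(Mul(2, D), Mul(Rational(1, 2), Pow(D, -1))) = 1)
Add(Add(Function('Q')(-161), -28335), Function('j')(-135)) = Add(Add(Mul(-161, Add(5, -161)), -28335), 1) = Add(Add(Mul(-161, -156), -28335), 1) = Add(Add(25116, -28335), 1) = Add(-3219, 1) = -3218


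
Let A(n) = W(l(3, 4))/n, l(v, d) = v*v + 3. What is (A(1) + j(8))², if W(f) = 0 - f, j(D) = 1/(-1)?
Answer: 169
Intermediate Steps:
j(D) = -1
l(v, d) = 3 + v² (l(v, d) = v² + 3 = 3 + v²)
W(f) = -f
A(n) = -12/n (A(n) = (-(3 + 3²))/n = (-(3 + 9))/n = (-1*12)/n = -12/n)
(A(1) + j(8))² = (-12/1 - 1)² = (-12*1 - 1)² = (-12 - 1)² = (-13)² = 169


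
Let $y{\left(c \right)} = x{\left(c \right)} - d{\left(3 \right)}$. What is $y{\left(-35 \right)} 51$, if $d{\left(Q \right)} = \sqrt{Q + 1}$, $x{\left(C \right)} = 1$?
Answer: $-51$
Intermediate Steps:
$d{\left(Q \right)} = \sqrt{1 + Q}$
$y{\left(c \right)} = -1$ ($y{\left(c \right)} = 1 - \sqrt{1 + 3} = 1 - \sqrt{4} = 1 - 2 = -1$)
$y{\left(-35 \right)} 51 = \left(-1\right) 51 = -51$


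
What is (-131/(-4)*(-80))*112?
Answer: -293440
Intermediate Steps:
(-131/(-4)*(-80))*112 = (-131*(-¼)*(-80))*112 = ((131/4)*(-80))*112 = -2620*112 = -293440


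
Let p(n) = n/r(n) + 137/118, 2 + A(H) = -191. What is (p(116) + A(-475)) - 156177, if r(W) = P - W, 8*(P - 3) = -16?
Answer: -2121938833/13570 ≈ -1.5637e+5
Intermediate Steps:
P = 1 (P = 3 + (1/8)*(-16) = 3 - 2 = 1)
A(H) = -193 (A(H) = -2 - 191 = -193)
r(W) = 1 - W
p(n) = 137/118 + n/(1 - n) (p(n) = n/(1 - n) + 137/118 = 137/118 + n/(1 - n))
(p(116) + A(-475)) - 156177 = ((-137 + 19*116)/(118*(-1 + 116)) - 193) - 156177 = ((1/118)*(-137 + 2204)/115 - 193) - 156177 = ((1/118)*(1/115)*2067 - 193) - 156177 = (2067/13570 - 193) - 156177 = -2616943/13570 - 156177 = -2121938833/13570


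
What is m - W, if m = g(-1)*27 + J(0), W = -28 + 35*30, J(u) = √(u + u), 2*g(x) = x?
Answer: -2071/2 ≈ -1035.5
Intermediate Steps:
g(x) = x/2
J(u) = √2*√u (J(u) = √(2*u) = √2*√u)
W = 1022 (W = -28 + 1050 = 1022)
m = -27/2 (m = ((½)*(-1))*27 + √2*√0 = -½*27 + √2*0 = -27/2 + 0 = -27/2 ≈ -13.500)
m - W = -27/2 - 1*1022 = -27/2 - 1022 = -2071/2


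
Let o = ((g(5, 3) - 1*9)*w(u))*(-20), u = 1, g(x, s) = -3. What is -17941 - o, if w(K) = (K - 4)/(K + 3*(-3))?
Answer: -18031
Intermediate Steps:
w(K) = (-4 + K)/(-9 + K) (w(K) = (-4 + K)/(K - 9) = (-4 + K)/(-9 + K))
o = 90 (o = ((-3 - 1*9)*((-4 + 1)/(-9 + 1)))*(-20) = ((-3 - 9)*(-3/(-8)))*(-20) = -(-3)*(-3)/2*(-20) = -12*3/8*(-20) = -9/2*(-20) = 90)
-17941 - o = -17941 - 1*90 = -17941 - 90 = -18031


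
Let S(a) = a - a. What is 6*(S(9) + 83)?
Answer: 498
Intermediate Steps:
S(a) = 0
6*(S(9) + 83) = 6*(0 + 83) = 6*83 = 498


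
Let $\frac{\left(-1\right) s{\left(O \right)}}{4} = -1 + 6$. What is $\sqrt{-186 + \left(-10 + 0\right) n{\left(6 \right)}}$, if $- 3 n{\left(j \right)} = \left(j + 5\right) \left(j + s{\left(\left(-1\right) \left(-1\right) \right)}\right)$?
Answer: $\frac{i \sqrt{6294}}{3} \approx 26.445 i$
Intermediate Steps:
$s{\left(O \right)} = -20$ ($s{\left(O \right)} = - 4 \left(-1 + 6\right) = \left(-4\right) 5 = -20$)
$n{\left(j \right)} = - \frac{\left(-20 + j\right) \left(5 + j\right)}{3}$ ($n{\left(j \right)} = - \frac{\left(j + 5\right) \left(j - 20\right)}{3} = - \frac{\left(5 + j\right) \left(-20 + j\right)}{3} = - \frac{\left(-20 + j\right) \left(5 + j\right)}{3}$)
$\sqrt{-186 + \left(-10 + 0\right) n{\left(6 \right)}} = \sqrt{-186 + \left(-10 + 0\right) \left(\frac{100}{3} + 5 \cdot 6 - \frac{6^{2}}{3}\right)} = \sqrt{-186 - 10 \left(\frac{100}{3} + 30 - 12\right)} = \sqrt{-186 - \frac{1540}{3}} = \sqrt{- \frac{2098}{3}} = \frac{i \sqrt{6294}}{3}$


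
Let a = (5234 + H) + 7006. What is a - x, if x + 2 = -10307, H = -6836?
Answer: 15713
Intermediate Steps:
a = 5404 (a = (5234 - 6836) + 7006 = -1602 + 7006 = 5404)
x = -10309 (x = -2 - 10307 = -10309)
a - x = 5404 - 1*(-10309) = 5404 + 10309 = 15713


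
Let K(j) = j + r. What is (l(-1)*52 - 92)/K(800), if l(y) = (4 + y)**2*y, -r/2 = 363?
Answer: -280/37 ≈ -7.5676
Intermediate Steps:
r = -726 (r = -2*363 = -726)
K(j) = -726 + j (K(j) = j - 726 = -726 + j)
l(y) = y*(4 + y)**2
(l(-1)*52 - 92)/K(800) = (-(4 - 1)**2*52 - 92)/(-726 + 800) = (-1*3**2*52 - 92)/74 = (-1*9*52 - 92)*(1/74) = (-9*52 - 92)*(1/74) = (-468 - 92)*(1/74) = -560*1/74 = -280/37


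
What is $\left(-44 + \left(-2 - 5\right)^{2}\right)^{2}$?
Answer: $25$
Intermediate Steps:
$\left(-44 + \left(-2 - 5\right)^{2}\right)^{2} = \left(-44 + \left(-7\right)^{2}\right)^{2} = \left(-44 + 49\right)^{2} = 5^{2} = 25$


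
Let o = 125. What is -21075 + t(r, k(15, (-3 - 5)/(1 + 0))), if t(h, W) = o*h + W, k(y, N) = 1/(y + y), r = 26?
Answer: -534749/30 ≈ -17825.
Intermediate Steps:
k(y, N) = 1/(2*y)
t(h, W) = W + 125*h (t(h, W) = 125*h + W = W + 125*h)
-21075 + t(r, k(15, (-3 - 5)/(1 + 0))) = -21075 + ((1/2)/15 + 125*26) = -21075 + ((1/2)*(1/15) + 3250) = -21075 + (1/30 + 3250) = -21075 + 97501/30 = -534749/30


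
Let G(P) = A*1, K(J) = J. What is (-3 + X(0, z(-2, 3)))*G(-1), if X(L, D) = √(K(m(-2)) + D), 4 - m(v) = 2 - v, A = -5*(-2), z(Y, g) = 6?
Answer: -30 + 10*√6 ≈ -5.5051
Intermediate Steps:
A = 10
m(v) = 2 + v (m(v) = 4 - (2 - v) = 4 + (-2 + v) = 2 + v)
X(L, D) = √D (X(L, D) = √((2 - 2) + D) = √(0 + D) = √D)
G(P) = 10 (G(P) = 10*1 = 10)
(-3 + X(0, z(-2, 3)))*G(-1) = (-3 + √6)*10 = -30 + 10*√6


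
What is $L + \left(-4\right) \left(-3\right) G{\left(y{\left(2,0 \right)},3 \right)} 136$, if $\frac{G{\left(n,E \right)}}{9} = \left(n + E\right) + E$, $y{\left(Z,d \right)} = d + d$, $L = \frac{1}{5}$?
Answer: $\frac{440641}{5} \approx 88128.0$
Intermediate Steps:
$L = \frac{1}{5} \approx 0.2$
$y{\left(Z,d \right)} = 2 d$
$G{\left(n,E \right)} = 9 n + 18 E$ ($G{\left(n,E \right)} = 9 \left(\left(n + E\right) + E\right) = 9 \left(\left(E + n\right) + E\right) = 9 \left(n + 2 E\right) = 9 n + 18 E$)
$L + \left(-4\right) \left(-3\right) G{\left(y{\left(2,0 \right)},3 \right)} 136 = \frac{1}{5} + \left(-4\right) \left(-3\right) \left(9 \cdot 2 \cdot 0 + 18 \cdot 3\right) 136 = \frac{1}{5} + 12 \left(9 \cdot 0 + 54\right) 136 = \frac{1}{5} + 12 \left(0 + 54\right) 136 = \frac{1}{5} + 12 \cdot 54 \cdot 136 = \frac{1}{5} + 648 \cdot 136 = \frac{1}{5} + 88128 = \frac{440641}{5}$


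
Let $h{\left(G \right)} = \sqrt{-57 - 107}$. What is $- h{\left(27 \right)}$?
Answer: $- 2 i \sqrt{41} \approx - 12.806 i$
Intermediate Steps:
$h{\left(G \right)} = 2 i \sqrt{41}$ ($h{\left(G \right)} = \sqrt{-164} = 2 i \sqrt{41}$)
$- h{\left(27 \right)} = - 2 i \sqrt{41}$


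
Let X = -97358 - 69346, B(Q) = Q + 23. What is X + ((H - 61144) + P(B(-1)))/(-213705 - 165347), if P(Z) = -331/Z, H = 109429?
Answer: -1390169723315/8339144 ≈ -1.6670e+5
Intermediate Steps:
B(Q) = 23 + Q
X = -166704
X + ((H - 61144) + P(B(-1)))/(-213705 - 165347) = -166704 + ((109429 - 61144) - 331/(23 - 1))/(-213705 - 165347) = -166704 + (48285 - 331/22)/(-379052) = -166704 + (48285 - 331*1/22)*(-1/379052) = -166704 + (48285 - 331/22)*(-1/379052) = -166704 + (1061939/22)*(-1/379052) = -166704 - 1061939/8339144 = -1390169723315/8339144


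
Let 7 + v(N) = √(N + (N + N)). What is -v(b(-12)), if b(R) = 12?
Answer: 1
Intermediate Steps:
v(N) = -7 + √3*√N (v(N) = -7 + √(N + (N + N)) = -7 + √(N + 2*N) = -7 + √(3*N) = -7 + √3*√N)
-v(b(-12)) = -(-7 + √3*√12) = -(-7 + √3*(2*√3)) = -(-7 + 6) = -1*(-1) = 1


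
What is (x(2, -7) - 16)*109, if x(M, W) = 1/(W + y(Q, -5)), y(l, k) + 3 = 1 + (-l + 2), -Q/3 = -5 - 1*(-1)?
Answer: -33245/19 ≈ -1749.7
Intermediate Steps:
Q = 12 (Q = -3*(-5 - 1*(-1)) = -3*(-5 + 1) = -3*(-4) = 12)
y(l, k) = -l (y(l, k) = -3 + (1 + (-l + 2)) = -3 + (1 + (2 - l)) = -3 + (3 - l) = -l)
x(M, W) = 1/(-12 + W) (x(M, W) = 1/(W - 1*12) = 1/(W - 12) = 1/(-12 + W))
(x(2, -7) - 16)*109 = (1/(-12 - 7) - 16)*109 = (1/(-19) - 16)*109 = (-1/19 - 16)*109 = -305/19*109 = -33245/19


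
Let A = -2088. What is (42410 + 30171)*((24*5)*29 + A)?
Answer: 101032752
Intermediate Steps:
(42410 + 30171)*((24*5)*29 + A) = (42410 + 30171)*((24*5)*29 - 2088) = 72581*(120*29 - 2088) = 72581*(3480 - 2088) = 72581*1392 = 101032752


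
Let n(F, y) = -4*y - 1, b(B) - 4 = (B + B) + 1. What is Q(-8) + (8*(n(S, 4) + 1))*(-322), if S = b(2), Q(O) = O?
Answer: 41208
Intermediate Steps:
b(B) = 5 + 2*B (b(B) = 4 + ((B + B) + 1) = 4 + (2*B + 1) = 4 + (1 + 2*B) = 5 + 2*B)
S = 9 (S = 5 + 2*2 = 5 + 4 = 9)
n(F, y) = -1 - 4*y
Q(-8) + (8*(n(S, 4) + 1))*(-322) = -8 + (8*((-1 - 4*4) + 1))*(-322) = -8 + (8*((-1 - 16) + 1))*(-322) = -8 + (8*(-17 + 1))*(-322) = -8 + (8*(-16))*(-322) = -8 - 128*(-322) = -8 + 41216 = 41208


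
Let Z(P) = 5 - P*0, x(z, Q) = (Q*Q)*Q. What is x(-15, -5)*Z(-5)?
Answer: -625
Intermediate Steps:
x(z, Q) = Q³ (x(z, Q) = Q²*Q = Q³)
Z(P) = 5 (Z(P) = 5 - 1*0 = 5 + 0 = 5)
x(-15, -5)*Z(-5) = (-5)³*5 = -125*5 = -625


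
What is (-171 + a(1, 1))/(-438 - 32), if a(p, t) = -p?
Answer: 86/235 ≈ 0.36596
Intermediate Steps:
(-171 + a(1, 1))/(-438 - 32) = (-171 - 1*1)/(-438 - 32) = (-171 - 1)/(-470) = -172*(-1/470) = 86/235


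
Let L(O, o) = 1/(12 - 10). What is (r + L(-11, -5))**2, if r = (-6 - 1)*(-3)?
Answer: 1849/4 ≈ 462.25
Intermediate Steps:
r = 21 (r = -7*(-3) = 21)
L(O, o) = 1/2
(r + L(-11, -5))**2 = (21 + 1/2)**2 = (43/2)**2 = 1849/4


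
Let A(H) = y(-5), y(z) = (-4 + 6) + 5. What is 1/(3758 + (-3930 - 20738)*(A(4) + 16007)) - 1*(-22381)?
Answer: 8841157343313/395029594 ≈ 22381.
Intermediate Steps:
y(z) = 7 (y(z) = 2 + 5 = 7)
A(H) = 7
1/(3758 + (-3930 - 20738)*(A(4) + 16007)) - 1*(-22381) = 1/(3758 + (-3930 - 20738)*(7 + 16007)) - 1*(-22381) = 1/(3758 - 24668*16014) + 22381 = 1/(3758 - 395033352) + 22381 = 1/(-395029594) + 22381 = -1/395029594 + 22381 = 8841157343313/395029594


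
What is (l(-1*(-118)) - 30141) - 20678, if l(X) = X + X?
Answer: -50583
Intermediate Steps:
l(X) = 2*X
(l(-1*(-118)) - 30141) - 20678 = (2*(-1*(-118)) - 30141) - 20678 = (2*118 - 30141) - 20678 = (236 - 30141) - 20678 = -29905 - 20678 = -50583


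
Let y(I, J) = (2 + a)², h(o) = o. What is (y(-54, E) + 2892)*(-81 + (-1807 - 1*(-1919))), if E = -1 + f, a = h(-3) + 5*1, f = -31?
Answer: 90148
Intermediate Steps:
a = 2 (a = -3 + 5*1 = -3 + 5 = 2)
E = -32 (E = -1 - 31 = -32)
y(I, J) = 16 (y(I, J) = (2 + 2)² = 4² = 16)
(y(-54, E) + 2892)*(-81 + (-1807 - 1*(-1919))) = (16 + 2892)*(-81 + (-1807 - 1*(-1919))) = 2908*(-81 + (-1807 + 1919)) = 2908*(-81 + 112) = 2908*31 = 90148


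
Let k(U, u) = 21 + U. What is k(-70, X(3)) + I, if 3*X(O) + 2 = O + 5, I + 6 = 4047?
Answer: 3992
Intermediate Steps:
I = 4041 (I = -6 + 4047 = 4041)
X(O) = 1 + O/3 (X(O) = -⅔ + (O + 5)/3 = -⅔ + (5 + O)/3 = -⅔ + (5/3 + O/3) = 1 + O/3)
k(-70, X(3)) + I = (21 - 70) + 4041 = -49 + 4041 = 3992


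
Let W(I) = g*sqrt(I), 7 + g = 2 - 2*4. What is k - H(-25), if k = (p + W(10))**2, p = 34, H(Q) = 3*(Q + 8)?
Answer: 2897 - 884*sqrt(10) ≈ 101.55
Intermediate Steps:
H(Q) = 24 + 3*Q (H(Q) = 3*(8 + Q) = 24 + 3*Q)
g = -13 (g = -7 + (2 - 2*4) = -7 + (2 - 8) = -7 - 6 = -13)
W(I) = -13*sqrt(I)
k = (34 - 13*sqrt(10))**2 ≈ 50.547
k - H(-25) = (2846 - 884*sqrt(10)) - (24 + 3*(-25)) = (2846 - 884*sqrt(10)) - (24 - 75) = (2846 - 884*sqrt(10)) - 1*(-51) = (2846 - 884*sqrt(10)) + 51 = 2897 - 884*sqrt(10)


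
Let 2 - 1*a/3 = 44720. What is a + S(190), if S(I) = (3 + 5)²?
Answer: -134090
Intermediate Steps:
S(I) = 64 (S(I) = 8² = 64)
a = -134154 (a = 6 - 3*44720 = 6 - 134160 = -134154)
a + S(190) = -134154 + 64 = -134090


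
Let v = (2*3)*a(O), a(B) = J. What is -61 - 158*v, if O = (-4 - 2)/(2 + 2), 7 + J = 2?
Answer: 4679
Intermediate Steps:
J = -5 (J = -7 + 2 = -5)
O = -3/2 (O = -6/4 = -6*¼ = -3/2 ≈ -1.5000)
a(B) = -5
v = -30 (v = (2*3)*(-5) = 6*(-5) = -30)
-61 - 158*v = -61 - 158*(-30) = -61 + 4740 = 4679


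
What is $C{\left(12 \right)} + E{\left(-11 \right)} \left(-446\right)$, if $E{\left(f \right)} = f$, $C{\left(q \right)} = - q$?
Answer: $4894$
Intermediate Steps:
$C{\left(12 \right)} + E{\left(-11 \right)} \left(-446\right) = \left(-1\right) 12 - -4906 = -12 + 4906 = 4894$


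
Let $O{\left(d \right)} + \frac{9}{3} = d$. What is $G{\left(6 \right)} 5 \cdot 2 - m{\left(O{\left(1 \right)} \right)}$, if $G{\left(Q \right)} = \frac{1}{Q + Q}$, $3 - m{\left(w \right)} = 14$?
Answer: $\frac{71}{6} \approx 11.833$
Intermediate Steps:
$O{\left(d \right)} = -3 + d$
$m{\left(w \right)} = -11$ ($m{\left(w \right)} = 3 - 14 = -11$)
$G{\left(Q \right)} = \frac{1}{2 Q}$
$G{\left(6 \right)} 5 \cdot 2 - m{\left(O{\left(1 \right)} \right)} = \frac{1}{2 \cdot 6} \cdot 5 \cdot 2 - -11 = \frac{1}{2} \cdot \frac{1}{6} \cdot 5 \cdot 2 + 11 = \frac{1}{12} \cdot 5 \cdot 2 + 11 = \frac{5}{12} \cdot 2 + 11 = \frac{5}{6} + 11 = \frac{71}{6}$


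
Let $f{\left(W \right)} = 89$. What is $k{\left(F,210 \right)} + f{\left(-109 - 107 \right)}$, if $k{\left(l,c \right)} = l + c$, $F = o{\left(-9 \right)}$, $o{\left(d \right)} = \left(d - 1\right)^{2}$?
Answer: $399$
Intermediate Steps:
$o{\left(d \right)} = \left(-1 + d\right)^{2}$
$F = 100$ ($F = \left(-1 - 9\right)^{2} = \left(-10\right)^{2} = 100$)
$k{\left(l,c \right)} = c + l$
$k{\left(F,210 \right)} + f{\left(-109 - 107 \right)} = \left(210 + 100\right) + 89 = 310 + 89 = 399$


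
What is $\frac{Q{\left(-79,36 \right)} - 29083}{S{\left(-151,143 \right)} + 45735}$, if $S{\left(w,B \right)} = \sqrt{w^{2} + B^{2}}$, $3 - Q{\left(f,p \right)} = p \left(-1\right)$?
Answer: $- \frac{265665468}{418329395} + \frac{29044 \sqrt{1730}}{418329395} \approx -0.63218$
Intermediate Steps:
$Q{\left(f,p \right)} = 3 + p$ ($Q{\left(f,p \right)} = 3 - p \left(-1\right) = 3 - - p = 3 + p$)
$S{\left(w,B \right)} = \sqrt{B^{2} + w^{2}}$
$\frac{Q{\left(-79,36 \right)} - 29083}{S{\left(-151,143 \right)} + 45735} = \frac{\left(3 + 36\right) - 29083}{\sqrt{143^{2} + \left(-151\right)^{2}} + 45735} = \frac{39 - 29083}{\sqrt{20449 + 22801} + 45735} = - \frac{29044}{\sqrt{43250} + 45735} = - \frac{29044}{5 \sqrt{1730} + 45735} = - \frac{29044}{45735 + 5 \sqrt{1730}}$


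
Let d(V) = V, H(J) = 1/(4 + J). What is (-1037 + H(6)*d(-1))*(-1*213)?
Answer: 2209023/10 ≈ 2.2090e+5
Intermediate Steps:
(-1037 + H(6)*d(-1))*(-1*213) = (-1037 - 1/(4 + 6))*(-1*213) = (-1037 - 1/10)*(-213) = -10371/10*(-213) = 2209023/10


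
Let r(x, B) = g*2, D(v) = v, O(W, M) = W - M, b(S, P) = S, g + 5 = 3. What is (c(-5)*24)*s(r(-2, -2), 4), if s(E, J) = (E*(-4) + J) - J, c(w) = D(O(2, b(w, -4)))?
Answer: 2688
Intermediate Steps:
g = -2 (g = -5 + 3 = -2)
r(x, B) = -4 (r(x, B) = -2*2 = -4)
c(w) = 2 - w
s(E, J) = -4*E (s(E, J) = (-4*E + J) - J = (J - 4*E) - J = -4*E)
(c(-5)*24)*s(r(-2, -2), 4) = ((2 - 1*(-5))*24)*(-4*(-4)) = ((2 + 5)*24)*16 = (7*24)*16 = 168*16 = 2688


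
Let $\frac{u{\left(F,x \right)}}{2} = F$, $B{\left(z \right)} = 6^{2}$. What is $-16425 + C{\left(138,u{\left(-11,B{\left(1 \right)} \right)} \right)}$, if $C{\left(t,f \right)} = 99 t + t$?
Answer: $-2625$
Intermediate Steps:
$B{\left(z \right)} = 36$
$u{\left(F,x \right)} = 2 F$
$C{\left(t,f \right)} = 100 t$
$-16425 + C{\left(138,u{\left(-11,B{\left(1 \right)} \right)} \right)} = -16425 + 100 \cdot 138 = -16425 + 13800 = -2625$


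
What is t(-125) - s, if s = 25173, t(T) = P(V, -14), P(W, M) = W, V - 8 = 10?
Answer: -25155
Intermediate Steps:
V = 18 (V = 8 + 10 = 18)
t(T) = 18
t(-125) - s = 18 - 1*25173 = 18 - 25173 = -25155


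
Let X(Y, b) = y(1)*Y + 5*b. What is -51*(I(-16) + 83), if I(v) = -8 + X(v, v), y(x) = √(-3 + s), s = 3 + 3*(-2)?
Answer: 255 + 816*I*√6 ≈ 255.0 + 1998.8*I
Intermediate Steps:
s = -3 (s = 3 - 6 = -3)
y(x) = I*√6 (y(x) = √(-3 - 3) = √(-6) = I*√6)
X(Y, b) = 5*b + I*Y*√6 (X(Y, b) = (I*√6)*Y + 5*b = I*Y*√6 + 5*b = 5*b + I*Y*√6)
I(v) = -8 + 5*v + I*v*√6 (I(v) = -8 + (5*v + I*v*√6) = -8 + 5*v + I*v*√6)
-51*(I(-16) + 83) = -51*((-8 + 5*(-16) + I*(-16)*√6) + 83) = -51*((-8 - 80 - 16*I*√6) + 83) = -51*((-88 - 16*I*√6) + 83) = -51*(-5 - 16*I*√6) = 255 + 816*I*√6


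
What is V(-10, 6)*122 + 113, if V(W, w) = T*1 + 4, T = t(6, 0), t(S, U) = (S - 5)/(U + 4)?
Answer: 1263/2 ≈ 631.50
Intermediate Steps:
t(S, U) = (-5 + S)/(4 + U)
T = ¼ (T = (-5 + 6)/(4 + 0) = 1/4 = (¼)*1 = ¼ ≈ 0.25000)
V(W, w) = 17/4 (V(W, w) = (¼)*1 + 4 = ¼ + 4 = 17/4)
V(-10, 6)*122 + 113 = (17/4)*122 + 113 = 1037/2 + 113 = 1263/2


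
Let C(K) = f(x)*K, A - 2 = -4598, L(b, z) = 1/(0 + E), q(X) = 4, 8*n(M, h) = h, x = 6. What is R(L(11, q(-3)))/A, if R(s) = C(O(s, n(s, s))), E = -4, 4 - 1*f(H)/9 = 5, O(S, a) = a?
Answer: -3/49024 ≈ -6.1195e-5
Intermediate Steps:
n(M, h) = h/8
f(H) = -9 (f(H) = 36 - 9*5 = 36 - 45 = -9)
L(b, z) = -¼ (L(b, z) = 1/(0 - 4) = 1/(-4) = -¼)
A = -4596 (A = 2 - 4598 = -4596)
C(K) = -9*K
R(s) = -9*s/8
R(L(11, q(-3)))/A = -9/8*(-¼)/(-4596) = (9/32)*(-1/4596) = -3/49024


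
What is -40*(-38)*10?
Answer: 15200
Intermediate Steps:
-40*(-38)*10 = 1520*10 = 15200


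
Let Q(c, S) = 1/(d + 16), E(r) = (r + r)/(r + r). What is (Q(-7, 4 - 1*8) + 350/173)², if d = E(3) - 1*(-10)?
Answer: 92602129/21818241 ≈ 4.2443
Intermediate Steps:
E(r) = 1 (E(r) = (2*r)/((2*r)) = (2*r)*(1/(2*r)) = 1)
d = 11 (d = 1 - 1*(-10) = 1 + 10 = 11)
Q(c, S) = 1/27 (Q(c, S) = 1/(11 + 16) = 1/27)
(Q(-7, 4 - 1*8) + 350/173)² = (1/27 + 350/173)² = (9623/4671)² = 92602129/21818241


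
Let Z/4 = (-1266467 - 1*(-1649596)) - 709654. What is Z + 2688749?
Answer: 1382649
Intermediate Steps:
Z = -1306100 (Z = 4*((-1266467 - 1*(-1649596)) - 709654) = 4*((-1266467 + 1649596) - 709654) = 4*(383129 - 709654) = 4*(-326525) = -1306100)
Z + 2688749 = -1306100 + 2688749 = 1382649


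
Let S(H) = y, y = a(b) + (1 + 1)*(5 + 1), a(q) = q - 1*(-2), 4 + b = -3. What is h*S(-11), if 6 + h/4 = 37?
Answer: 868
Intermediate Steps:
b = -7 (b = -4 - 3 = -7)
a(q) = 2 + q (a(q) = q + 2 = 2 + q)
h = 124 (h = -24 + 4*37 = -24 + 148 = 124)
y = 7 (y = (2 - 7) + (1 + 1)*(5 + 1) = -5 + 2*6 = -5 + 12 = 7)
S(H) = 7
h*S(-11) = 124*7 = 868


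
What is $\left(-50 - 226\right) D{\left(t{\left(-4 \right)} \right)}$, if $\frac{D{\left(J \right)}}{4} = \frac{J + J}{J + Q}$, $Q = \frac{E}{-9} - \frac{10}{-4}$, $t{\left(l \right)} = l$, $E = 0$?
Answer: $-5888$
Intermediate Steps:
$Q = \frac{5}{2}$ ($Q = \frac{0}{-9} - \frac{10}{-4} = 0 \left(- \frac{1}{9}\right) - - \frac{5}{2} = 0 + \frac{5}{2} = \frac{5}{2} \approx 2.5$)
$D{\left(J \right)} = \frac{8 J}{\frac{5}{2} + J}$ ($D{\left(J \right)} = 4 \frac{J + J}{J + \frac{5}{2}} = 4 \frac{2 J}{\frac{5}{2} + J} = \frac{8 J}{\frac{5}{2} + J}$)
$\left(-50 - 226\right) D{\left(t{\left(-4 \right)} \right)} = \left(-50 - 226\right) 16 \left(-4\right) \frac{1}{5 + 2 \left(-4\right)} = - 276 \cdot 16 \left(-4\right) \frac{1}{5 - 8} = - 276 \cdot 16 \left(-4\right) \frac{1}{-3} = - 276 \cdot 16 \left(-4\right) \left(- \frac{1}{3}\right) = \left(-276\right) \frac{64}{3} = -5888$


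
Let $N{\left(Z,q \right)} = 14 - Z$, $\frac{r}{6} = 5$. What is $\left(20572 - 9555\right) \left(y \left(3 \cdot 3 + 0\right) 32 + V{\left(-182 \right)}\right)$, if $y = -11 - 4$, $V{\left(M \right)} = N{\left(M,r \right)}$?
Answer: $-45434108$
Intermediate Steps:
$r = 30$ ($r = 6 \cdot 5 = 30$)
$V{\left(M \right)} = 14 - M$
$y = -15$ ($y = -11 - 4 = -15$)
$\left(20572 - 9555\right) \left(y \left(3 \cdot 3 + 0\right) 32 + V{\left(-182 \right)}\right) = \left(20572 - 9555\right) \left(- 15 \left(3 \cdot 3 + 0\right) 32 + \left(14 - -182\right)\right) = 11017 \left(- 15 \left(9 + 0\right) 32 + \left(14 + 182\right)\right) = 11017 \left(\left(-15\right) 9 \cdot 32 + 196\right) = 11017 \left(\left(-135\right) 32 + 196\right) = 11017 \left(-4320 + 196\right) = 11017 \left(-4124\right) = -45434108$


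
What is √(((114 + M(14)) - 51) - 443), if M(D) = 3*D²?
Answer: 4*√13 ≈ 14.422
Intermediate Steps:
√(((114 + M(14)) - 51) - 443) = √(((114 + 3*14²) - 51) - 443) = √(((114 + 3*196) - 51) - 443) = √(((114 + 588) - 51) - 443) = √((702 - 51) - 443) = √(651 - 443) = √208 = 4*√13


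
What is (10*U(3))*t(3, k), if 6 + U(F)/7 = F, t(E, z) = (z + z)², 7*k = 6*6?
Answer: -155520/7 ≈ -22217.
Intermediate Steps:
k = 36/7 (k = (6*6)/7 = (⅐)*36 = 36/7 ≈ 5.1429)
t(E, z) = 4*z² (t(E, z) = (2*z)² = 4*z²)
U(F) = -42 + 7*F
(10*U(3))*t(3, k) = (10*(-42 + 7*3))*(4*(36/7)²) = (10*(-42 + 21))*(4*(1296/49)) = (10*(-21))*(5184/49) = -210*5184/49 = -155520/7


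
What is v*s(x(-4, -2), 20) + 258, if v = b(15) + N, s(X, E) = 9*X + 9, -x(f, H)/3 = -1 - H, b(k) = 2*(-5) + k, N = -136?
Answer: 2616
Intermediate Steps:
b(k) = -10 + k
x(f, H) = 3 + 3*H (x(f, H) = -3*(-1 - H) = 3 + 3*H)
s(X, E) = 9 + 9*X
v = -131 (v = (-10 + 15) - 136 = 5 - 136 = -131)
v*s(x(-4, -2), 20) + 258 = -131*(9 + 9*(3 + 3*(-2))) + 258 = -131*(9 + 9*(3 - 6)) + 258 = -131*(9 + 9*(-3)) + 258 = -131*(9 - 27) + 258 = -131*(-18) + 258 = 2358 + 258 = 2616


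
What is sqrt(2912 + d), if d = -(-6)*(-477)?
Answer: 5*sqrt(2) ≈ 7.0711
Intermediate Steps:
d = -2862 (d = -1*2862 = -2862)
sqrt(2912 + d) = sqrt(2912 - 2862) = sqrt(50) = 5*sqrt(2)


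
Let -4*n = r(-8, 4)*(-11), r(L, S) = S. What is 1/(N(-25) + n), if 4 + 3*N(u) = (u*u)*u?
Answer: -3/15596 ≈ -0.00019236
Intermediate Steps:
N(u) = -4/3 + u**3/3 (N(u) = -4/3 + ((u*u)*u)/3 = -4/3 + (u**2*u)/3 = -4/3 + u**3/3)
n = 11 (n = -(-11) = -1/4*(-44) = 11)
1/(N(-25) + n) = 1/((-4/3 + (1/3)*(-25)**3) + 11) = 1/((-4/3 + (1/3)*(-15625)) + 11) = 1/((-4/3 - 15625/3) + 11) = 1/(-15629/3 + 11) = 1/(-15596/3) = -3/15596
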